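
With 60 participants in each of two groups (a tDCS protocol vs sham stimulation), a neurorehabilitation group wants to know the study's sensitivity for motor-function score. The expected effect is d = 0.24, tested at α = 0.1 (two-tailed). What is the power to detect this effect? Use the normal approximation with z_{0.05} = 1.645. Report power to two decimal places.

power ≈ 0.37

For two equal groups, power = Φ(d·√(n/2) − z_{α/2}).
d·√(n/2) = 0.24 × √(60/2) = 0.24 × 5.477 = 1.315.
z_β = 1.315 − 1.645 = -0.330.
Power = Φ(-0.330) = 0.371.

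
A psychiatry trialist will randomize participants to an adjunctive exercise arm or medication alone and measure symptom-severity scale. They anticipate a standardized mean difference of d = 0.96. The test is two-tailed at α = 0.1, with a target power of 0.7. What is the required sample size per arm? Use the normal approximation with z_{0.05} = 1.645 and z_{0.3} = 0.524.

n = 11 per group

For two independent groups with equal n: n = 2·((z_{α/2} + z_β) / d)².
z_{α/2} + z_β = 1.645 + 0.524 = 2.169.
n = 2 × (2.169 / 0.96)² = 2 × 2.259² = 2 × 5.10 = 10.2.
Round up to the next whole participant.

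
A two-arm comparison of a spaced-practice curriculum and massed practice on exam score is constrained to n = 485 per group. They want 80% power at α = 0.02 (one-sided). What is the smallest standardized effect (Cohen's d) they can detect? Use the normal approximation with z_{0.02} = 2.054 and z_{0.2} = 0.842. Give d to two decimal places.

d_min ≈ 0.19

For two independent groups of n = 485 each: d_min = (z_{α} + z_β)·√(2/n).
z-sum = 2.054 + 0.842 = 2.896.
d_min = 2.896 × √(2/485) = 2.896 × 0.0642 = 0.186.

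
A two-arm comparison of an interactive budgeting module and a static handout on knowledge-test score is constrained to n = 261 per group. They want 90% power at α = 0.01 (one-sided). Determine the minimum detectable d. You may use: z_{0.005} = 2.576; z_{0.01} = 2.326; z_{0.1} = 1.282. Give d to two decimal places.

For two independent groups of n = 261 each: d_min = (z_{α} + z_β)·√(2/n).
z-sum = 2.326 + 1.282 = 3.608.
d_min = 3.608 × √(2/261) = 3.608 × 0.0875 = 0.316.

d_min ≈ 0.32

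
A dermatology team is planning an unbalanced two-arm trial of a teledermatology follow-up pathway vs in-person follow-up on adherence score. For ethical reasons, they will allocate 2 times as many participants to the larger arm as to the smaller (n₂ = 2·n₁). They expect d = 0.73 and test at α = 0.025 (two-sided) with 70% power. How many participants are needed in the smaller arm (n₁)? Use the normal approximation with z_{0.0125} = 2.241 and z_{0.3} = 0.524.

With allocation ratio k = n₂/n₁ = 2, Var(x̄₁−x̄₂) = σ²(1/n₁ + 1/(k·n₁)) = σ²·(k+1)/(k·n₁).
So n₁ = (1 + 1/k)·((z_{α/2} + z_β)/d)² = 1.500 × (2.765/0.73)².
n₁ = 1.500 × 14.35 = 21.5.
Round up: n₁ = 22, giving n₂ = 2 × 22 = 44.

n₁ = 22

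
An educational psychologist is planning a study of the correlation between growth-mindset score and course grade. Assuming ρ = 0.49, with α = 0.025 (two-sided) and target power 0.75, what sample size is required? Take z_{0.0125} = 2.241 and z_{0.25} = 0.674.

n = 33

Fisher's z: C = ½·ln((1+r)/(1−r)) = ½·ln(2.9216) = 0.5361.
n = ((z_{α/2} + z_β)/C)² + 3.
(2.241 + 0.674) / 0.5361 = 2.915 / 0.5361 = 5.437.
n = 5.437² + 3 = 29.57 + 3 = 32.6.
Round up.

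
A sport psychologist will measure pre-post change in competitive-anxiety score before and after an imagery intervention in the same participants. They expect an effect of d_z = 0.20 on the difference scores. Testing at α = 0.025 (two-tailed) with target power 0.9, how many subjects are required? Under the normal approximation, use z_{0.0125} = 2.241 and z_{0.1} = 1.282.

n = 311 pairs

For a paired (one-sample on differences) test: n = ((z_{α/2} + z_β) / d)².
z_{α/2} + z_β = 2.241 + 1.282 = 3.523.
n = (3.523 / 0.20)² = 17.615² = 310.29.
Round up.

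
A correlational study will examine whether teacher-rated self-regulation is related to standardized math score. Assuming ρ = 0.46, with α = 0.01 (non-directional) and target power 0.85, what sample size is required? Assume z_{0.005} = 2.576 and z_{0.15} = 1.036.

n = 56

Fisher's z: C = ½·ln((1+r)/(1−r)) = ½·ln(2.7037) = 0.4973.
n = ((z_{α/2} + z_β)/C)² + 3.
(2.576 + 1.036) / 0.4973 = 3.612 / 0.4973 = 7.263.
n = 7.263² + 3 = 52.75 + 3 = 55.8.
Round up.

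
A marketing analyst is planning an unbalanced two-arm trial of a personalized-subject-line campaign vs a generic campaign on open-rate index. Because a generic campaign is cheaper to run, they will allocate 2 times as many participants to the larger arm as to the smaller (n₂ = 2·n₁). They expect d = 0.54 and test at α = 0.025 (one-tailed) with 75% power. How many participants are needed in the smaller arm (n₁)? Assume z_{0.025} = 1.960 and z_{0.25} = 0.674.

n₁ = 36

With allocation ratio k = n₂/n₁ = 2, Var(x̄₁−x̄₂) = σ²(1/n₁ + 1/(k·n₁)) = σ²·(k+1)/(k·n₁).
So n₁ = (1 + 1/k)·((z_{α} + z_β)/d)² = 1.500 × (2.634/0.54)².
n₁ = 1.500 × 23.79 = 35.7.
Round up: n₁ = 36, giving n₂ = 2 × 36 = 72.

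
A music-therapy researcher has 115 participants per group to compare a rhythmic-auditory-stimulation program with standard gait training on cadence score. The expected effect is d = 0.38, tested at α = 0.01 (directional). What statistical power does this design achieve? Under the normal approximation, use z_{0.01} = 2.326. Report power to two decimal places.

For two equal groups, power = Φ(d·√(n/2) − z_{α}).
d·√(n/2) = 0.38 × √(115/2) = 0.38 × 7.583 = 2.881.
z_β = 2.881 − 2.326 = 0.555.
Power = Φ(0.555) = 0.711.

power ≈ 0.71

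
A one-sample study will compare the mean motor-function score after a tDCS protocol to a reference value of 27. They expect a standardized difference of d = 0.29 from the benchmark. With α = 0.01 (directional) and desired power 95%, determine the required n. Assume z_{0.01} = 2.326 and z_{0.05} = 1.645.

n = 188

For a one-sample test: n = ((z_{α} + z_β) / d)².
z_{α} + z_β = 2.326 + 1.645 = 3.971.
n = (3.971 / 0.29)² = 13.693² = 187.50.
Round up.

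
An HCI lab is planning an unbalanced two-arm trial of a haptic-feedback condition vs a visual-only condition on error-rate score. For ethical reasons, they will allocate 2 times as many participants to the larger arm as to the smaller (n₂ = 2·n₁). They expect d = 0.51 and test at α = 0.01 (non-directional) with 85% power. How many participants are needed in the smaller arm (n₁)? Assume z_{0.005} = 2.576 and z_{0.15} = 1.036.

With allocation ratio k = n₂/n₁ = 2, Var(x̄₁−x̄₂) = σ²(1/n₁ + 1/(k·n₁)) = σ²·(k+1)/(k·n₁).
So n₁ = (1 + 1/k)·((z_{α/2} + z_β)/d)² = 1.500 × (3.612/0.51)².
n₁ = 1.500 × 50.16 = 75.2.
Round up: n₁ = 76, giving n₂ = 2 × 76 = 152.

n₁ = 76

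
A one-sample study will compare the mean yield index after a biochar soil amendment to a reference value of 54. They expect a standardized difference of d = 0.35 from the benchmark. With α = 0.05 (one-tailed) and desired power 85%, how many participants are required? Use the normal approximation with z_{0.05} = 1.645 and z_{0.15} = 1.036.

n = 59

For a one-sample test: n = ((z_{α} + z_β) / d)².
z_{α} + z_β = 1.645 + 1.036 = 2.681.
n = (2.681 / 0.35)² = 7.660² = 58.68.
Round up.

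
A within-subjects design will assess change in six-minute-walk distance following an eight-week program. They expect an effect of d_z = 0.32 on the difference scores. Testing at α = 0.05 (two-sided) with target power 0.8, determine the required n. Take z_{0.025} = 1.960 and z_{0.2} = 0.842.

n = 77 pairs

For a paired (one-sample on differences) test: n = ((z_{α/2} + z_β) / d)².
z_{α/2} + z_β = 1.960 + 0.842 = 2.802.
n = (2.802 / 0.32)² = 8.756² = 76.67.
Round up.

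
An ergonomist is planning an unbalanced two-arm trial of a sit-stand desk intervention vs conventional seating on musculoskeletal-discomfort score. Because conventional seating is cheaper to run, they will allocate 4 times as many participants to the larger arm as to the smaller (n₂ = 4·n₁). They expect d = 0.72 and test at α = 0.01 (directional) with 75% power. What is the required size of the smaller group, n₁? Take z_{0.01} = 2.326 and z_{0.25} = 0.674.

n₁ = 22

With allocation ratio k = n₂/n₁ = 4, Var(x̄₁−x̄₂) = σ²(1/n₁ + 1/(k·n₁)) = σ²·(k+1)/(k·n₁).
So n₁ = (1 + 1/k)·((z_{α} + z_β)/d)² = 1.250 × (3.000/0.72)².
n₁ = 1.250 × 17.36 = 21.7.
Round up: n₁ = 22, giving n₂ = 4 × 22 = 88.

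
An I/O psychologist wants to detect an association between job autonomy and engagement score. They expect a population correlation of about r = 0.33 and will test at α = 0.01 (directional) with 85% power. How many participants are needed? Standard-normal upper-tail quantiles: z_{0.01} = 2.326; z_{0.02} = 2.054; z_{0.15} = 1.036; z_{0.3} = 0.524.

Fisher's z: C = ½·ln((1+r)/(1−r)) = ½·ln(1.9851) = 0.3428.
n = ((z_{α} + z_β)/C)² + 3.
(2.326 + 1.036) / 0.3428 = 3.362 / 0.3428 = 9.807.
n = 9.807² + 3 = 96.19 + 3 = 99.2.
Round up.

n = 100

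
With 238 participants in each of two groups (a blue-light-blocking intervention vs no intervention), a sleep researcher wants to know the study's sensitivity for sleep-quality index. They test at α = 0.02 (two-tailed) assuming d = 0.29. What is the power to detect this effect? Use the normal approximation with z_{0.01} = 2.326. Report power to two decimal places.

power ≈ 0.80

For two equal groups, power = Φ(d·√(n/2) − z_{α/2}).
d·√(n/2) = 0.29 × √(238/2) = 0.29 × 10.909 = 3.164.
z_β = 3.164 − 2.326 = 0.838.
Power = Φ(0.838) = 0.799.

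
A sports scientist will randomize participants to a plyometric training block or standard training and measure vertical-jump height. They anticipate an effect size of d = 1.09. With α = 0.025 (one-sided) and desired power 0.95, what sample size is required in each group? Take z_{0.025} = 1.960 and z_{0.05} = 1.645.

For two independent groups with equal n: n = 2·((z_{α} + z_β) / d)².
z_{α} + z_β = 1.960 + 1.645 = 3.605.
n = 2 × (3.605 / 1.09)² = 2 × 3.307² = 2 × 10.94 = 21.9.
Round up to the next whole participant.

n = 22 per group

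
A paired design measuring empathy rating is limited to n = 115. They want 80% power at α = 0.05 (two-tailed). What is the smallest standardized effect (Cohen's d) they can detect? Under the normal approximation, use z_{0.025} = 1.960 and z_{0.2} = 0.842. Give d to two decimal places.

For a single sample (or paired design) of n = 115: d_min = (z_{α/2} + z_β)/√n.
z-sum = 1.960 + 0.842 = 2.802.
d_min = 2.802 / √115 = 2.802 / 10.724 = 0.261.

d_min ≈ 0.26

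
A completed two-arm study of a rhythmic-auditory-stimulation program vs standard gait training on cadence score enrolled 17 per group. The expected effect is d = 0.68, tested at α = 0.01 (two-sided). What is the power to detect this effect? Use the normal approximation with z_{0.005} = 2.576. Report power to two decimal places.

For two equal groups, power = Φ(d·√(n/2) − z_{α/2}).
d·√(n/2) = 0.68 × √(17/2) = 0.68 × 2.915 = 1.983.
z_β = 1.983 − 2.576 = -0.593.
Power = Φ(-0.593) = 0.276.

power ≈ 0.28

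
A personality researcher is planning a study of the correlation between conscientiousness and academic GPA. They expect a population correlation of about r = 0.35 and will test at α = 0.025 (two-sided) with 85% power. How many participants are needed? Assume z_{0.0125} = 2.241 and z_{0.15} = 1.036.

Fisher's z: C = ½·ln((1+r)/(1−r)) = ½·ln(2.0769) = 0.3654.
n = ((z_{α/2} + z_β)/C)² + 3.
(2.241 + 1.036) / 0.3654 = 3.277 / 0.3654 = 8.968.
n = 8.968² + 3 = 80.43 + 3 = 83.4.
Round up.

n = 84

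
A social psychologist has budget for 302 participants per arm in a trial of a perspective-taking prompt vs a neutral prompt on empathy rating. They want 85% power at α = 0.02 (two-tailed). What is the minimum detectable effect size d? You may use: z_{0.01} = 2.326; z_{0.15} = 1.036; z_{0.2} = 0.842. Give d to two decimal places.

For two independent groups of n = 302 each: d_min = (z_{α/2} + z_β)·√(2/n).
z-sum = 2.326 + 1.036 = 3.362.
d_min = 3.362 × √(2/302) = 3.362 × 0.0814 = 0.274.

d_min ≈ 0.27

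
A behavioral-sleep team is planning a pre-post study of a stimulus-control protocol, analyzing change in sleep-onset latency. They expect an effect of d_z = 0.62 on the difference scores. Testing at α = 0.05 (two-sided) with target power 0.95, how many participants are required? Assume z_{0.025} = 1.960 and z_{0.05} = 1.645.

For a paired (one-sample on differences) test: n = ((z_{α/2} + z_β) / d)².
z_{α/2} + z_β = 1.960 + 1.645 = 3.605.
n = (3.605 / 0.62)² = 5.815² = 33.81.
Round up.

n = 34 pairs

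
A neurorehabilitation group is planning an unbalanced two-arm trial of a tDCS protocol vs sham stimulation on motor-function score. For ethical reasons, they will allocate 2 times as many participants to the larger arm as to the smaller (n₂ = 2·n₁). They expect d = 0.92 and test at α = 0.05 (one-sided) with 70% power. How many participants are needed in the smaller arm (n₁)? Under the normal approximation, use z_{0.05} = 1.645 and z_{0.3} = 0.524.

n₁ = 9

With allocation ratio k = n₂/n₁ = 2, Var(x̄₁−x̄₂) = σ²(1/n₁ + 1/(k·n₁)) = σ²·(k+1)/(k·n₁).
So n₁ = (1 + 1/k)·((z_{α} + z_β)/d)² = 1.500 × (2.169/0.92)².
n₁ = 1.500 × 5.56 = 8.3.
Round up: n₁ = 9, giving n₂ = 2 × 9 = 18.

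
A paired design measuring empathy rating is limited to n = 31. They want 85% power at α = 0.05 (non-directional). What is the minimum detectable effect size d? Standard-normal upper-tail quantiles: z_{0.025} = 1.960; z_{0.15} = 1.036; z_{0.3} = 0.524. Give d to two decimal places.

d_min ≈ 0.54

For a single sample (or paired design) of n = 31: d_min = (z_{α/2} + z_β)/√n.
z-sum = 1.960 + 1.036 = 2.996.
d_min = 2.996 / √31 = 2.996 / 5.568 = 0.538.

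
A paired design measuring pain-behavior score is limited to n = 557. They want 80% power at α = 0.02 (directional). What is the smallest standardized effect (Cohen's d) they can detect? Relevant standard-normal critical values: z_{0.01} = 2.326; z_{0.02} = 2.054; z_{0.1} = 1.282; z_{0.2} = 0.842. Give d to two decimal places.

For a single sample (or paired design) of n = 557: d_min = (z_{α} + z_β)/√n.
z-sum = 2.054 + 0.842 = 2.896.
d_min = 2.896 / √557 = 2.896 / 23.601 = 0.123.

d_min ≈ 0.12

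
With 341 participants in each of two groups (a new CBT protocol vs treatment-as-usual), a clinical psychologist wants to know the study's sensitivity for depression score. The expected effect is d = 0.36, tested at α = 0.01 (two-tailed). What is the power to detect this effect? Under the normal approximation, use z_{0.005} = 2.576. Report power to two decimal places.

power ≈ 0.98

For two equal groups, power = Φ(d·√(n/2) − z_{α/2}).
d·√(n/2) = 0.36 × √(341/2) = 0.36 × 13.058 = 4.701.
z_β = 4.701 − 2.576 = 2.125.
Power = Φ(2.125) = 0.983.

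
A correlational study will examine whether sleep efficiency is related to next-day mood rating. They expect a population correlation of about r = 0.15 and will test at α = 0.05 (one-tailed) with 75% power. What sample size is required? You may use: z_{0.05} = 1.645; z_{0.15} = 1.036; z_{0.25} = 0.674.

n = 239

Fisher's z: C = ½·ln((1+r)/(1−r)) = ½·ln(1.3529) = 0.1511.
n = ((z_{α} + z_β)/C)² + 3.
(1.645 + 0.674) / 0.1511 = 2.319 / 0.1511 = 15.347.
n = 15.347² + 3 = 235.54 + 3 = 238.5.
Round up.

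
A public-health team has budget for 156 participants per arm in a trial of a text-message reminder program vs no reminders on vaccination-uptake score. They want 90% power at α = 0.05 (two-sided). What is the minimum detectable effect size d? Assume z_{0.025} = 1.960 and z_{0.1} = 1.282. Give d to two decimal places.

d_min ≈ 0.37

For two independent groups of n = 156 each: d_min = (z_{α/2} + z_β)·√(2/n).
z-sum = 1.960 + 1.282 = 3.242.
d_min = 3.242 × √(2/156) = 3.242 × 0.1132 = 0.367.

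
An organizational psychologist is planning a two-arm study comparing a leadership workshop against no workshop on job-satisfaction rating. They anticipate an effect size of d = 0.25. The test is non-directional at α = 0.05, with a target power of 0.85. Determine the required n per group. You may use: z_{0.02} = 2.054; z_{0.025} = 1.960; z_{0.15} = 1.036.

For two independent groups with equal n: n = 2·((z_{α/2} + z_β) / d)².
z_{α/2} + z_β = 1.960 + 1.036 = 2.996.
n = 2 × (2.996 / 0.25)² = 2 × 11.984² = 2 × 143.62 = 287.2.
Round up to the next whole participant.

n = 288 per group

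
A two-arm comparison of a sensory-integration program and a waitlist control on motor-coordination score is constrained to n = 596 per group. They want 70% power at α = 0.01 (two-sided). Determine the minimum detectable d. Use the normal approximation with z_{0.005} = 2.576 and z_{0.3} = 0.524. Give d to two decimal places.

For two independent groups of n = 596 each: d_min = (z_{α/2} + z_β)·√(2/n).
z-sum = 2.576 + 0.524 = 3.100.
d_min = 3.100 × √(2/596) = 3.100 × 0.0579 = 0.180.

d_min ≈ 0.18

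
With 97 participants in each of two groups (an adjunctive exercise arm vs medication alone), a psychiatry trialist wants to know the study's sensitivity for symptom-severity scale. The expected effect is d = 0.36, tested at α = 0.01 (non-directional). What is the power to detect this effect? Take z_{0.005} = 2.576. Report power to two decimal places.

power ≈ 0.47

For two equal groups, power = Φ(d·√(n/2) − z_{α/2}).
d·√(n/2) = 0.36 × √(97/2) = 0.36 × 6.964 = 2.507.
z_β = 2.507 − 2.576 = -0.069.
Power = Φ(-0.069) = 0.473.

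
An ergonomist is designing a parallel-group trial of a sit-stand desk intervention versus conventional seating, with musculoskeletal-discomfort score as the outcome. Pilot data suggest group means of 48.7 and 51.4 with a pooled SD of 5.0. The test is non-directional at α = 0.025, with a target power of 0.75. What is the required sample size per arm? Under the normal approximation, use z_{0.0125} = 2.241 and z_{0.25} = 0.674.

n = 59 per group

Cohen's d = |M₁ − M₂| / SD_pooled = |48.7 − 51.4| / 5.0 = 2.7 / 5.0 = 0.540.
For two independent groups with equal n: n = 2·((z_{α/2} + z_β) / d)².
z_{α/2} + z_β = 2.241 + 0.674 = 2.915.
n = 2 × (2.915 / 0.540)² = 2 × 5.398² = 2 × 29.14 = 58.3.
Round up to the next whole participant.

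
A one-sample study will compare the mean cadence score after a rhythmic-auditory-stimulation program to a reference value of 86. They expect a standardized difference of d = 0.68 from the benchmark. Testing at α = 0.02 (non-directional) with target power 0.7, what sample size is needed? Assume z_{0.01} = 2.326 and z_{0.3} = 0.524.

n = 18

For a one-sample test: n = ((z_{α/2} + z_β) / d)².
z_{α/2} + z_β = 2.326 + 0.524 = 2.850.
n = (2.850 / 0.68)² = 4.191² = 17.57.
Round up.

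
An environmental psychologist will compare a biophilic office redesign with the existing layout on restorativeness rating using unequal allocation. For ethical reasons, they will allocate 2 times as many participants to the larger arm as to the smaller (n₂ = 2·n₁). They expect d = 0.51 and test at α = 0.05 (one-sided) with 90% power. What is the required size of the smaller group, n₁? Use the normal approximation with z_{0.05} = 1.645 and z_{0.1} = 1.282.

n₁ = 50

With allocation ratio k = n₂/n₁ = 2, Var(x̄₁−x̄₂) = σ²(1/n₁ + 1/(k·n₁)) = σ²·(k+1)/(k·n₁).
So n₁ = (1 + 1/k)·((z_{α} + z_β)/d)² = 1.500 × (2.927/0.51)².
n₁ = 1.500 × 32.94 = 49.4.
Round up: n₁ = 50, giving n₂ = 2 × 50 = 100.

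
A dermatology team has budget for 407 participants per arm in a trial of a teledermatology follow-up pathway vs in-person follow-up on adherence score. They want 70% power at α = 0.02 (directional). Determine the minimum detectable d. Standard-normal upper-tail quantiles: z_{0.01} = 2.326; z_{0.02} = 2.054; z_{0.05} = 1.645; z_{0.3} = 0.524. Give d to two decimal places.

d_min ≈ 0.18

For two independent groups of n = 407 each: d_min = (z_{α} + z_β)·√(2/n).
z-sum = 2.054 + 0.524 = 2.578.
d_min = 2.578 × √(2/407) = 2.578 × 0.0701 = 0.181.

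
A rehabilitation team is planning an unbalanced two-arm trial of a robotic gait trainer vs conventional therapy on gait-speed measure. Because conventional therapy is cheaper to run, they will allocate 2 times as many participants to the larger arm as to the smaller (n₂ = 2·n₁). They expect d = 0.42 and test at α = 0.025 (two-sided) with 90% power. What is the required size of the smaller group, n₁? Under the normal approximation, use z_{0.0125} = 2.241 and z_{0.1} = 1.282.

n₁ = 106

With allocation ratio k = n₂/n₁ = 2, Var(x̄₁−x̄₂) = σ²(1/n₁ + 1/(k·n₁)) = σ²·(k+1)/(k·n₁).
So n₁ = (1 + 1/k)·((z_{α/2} + z_β)/d)² = 1.500 × (3.523/0.42)².
n₁ = 1.500 × 70.36 = 105.5.
Round up: n₁ = 106, giving n₂ = 2 × 106 = 212.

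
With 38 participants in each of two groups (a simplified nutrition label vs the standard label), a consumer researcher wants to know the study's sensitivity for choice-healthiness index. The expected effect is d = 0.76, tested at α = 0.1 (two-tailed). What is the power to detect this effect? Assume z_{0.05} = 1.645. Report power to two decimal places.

For two equal groups, power = Φ(d·√(n/2) − z_{α/2}).
d·√(n/2) = 0.76 × √(38/2) = 0.76 × 4.359 = 3.313.
z_β = 3.313 − 1.645 = 1.668.
Power = Φ(1.668) = 0.952.

power ≈ 0.95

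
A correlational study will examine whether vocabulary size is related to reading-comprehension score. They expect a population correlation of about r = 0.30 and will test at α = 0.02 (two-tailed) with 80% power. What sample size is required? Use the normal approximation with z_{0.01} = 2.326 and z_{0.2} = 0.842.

Fisher's z: C = ½·ln((1+r)/(1−r)) = ½·ln(1.8571) = 0.3095.
n = ((z_{α/2} + z_β)/C)² + 3.
(2.326 + 0.842) / 0.3095 = 3.168 / 0.3095 = 10.236.
n = 10.236² + 3 = 104.77 + 3 = 107.8.
Round up.

n = 108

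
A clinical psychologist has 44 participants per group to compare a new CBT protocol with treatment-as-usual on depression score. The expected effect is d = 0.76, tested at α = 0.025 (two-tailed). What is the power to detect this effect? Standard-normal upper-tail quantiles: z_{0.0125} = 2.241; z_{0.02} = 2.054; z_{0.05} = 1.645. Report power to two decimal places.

For two equal groups, power = Φ(d·√(n/2) − z_{α/2}).
d·√(n/2) = 0.76 × √(44/2) = 0.76 × 4.690 = 3.565.
z_β = 3.565 − 2.241 = 1.324.
Power = Φ(1.324) = 0.907.

power ≈ 0.91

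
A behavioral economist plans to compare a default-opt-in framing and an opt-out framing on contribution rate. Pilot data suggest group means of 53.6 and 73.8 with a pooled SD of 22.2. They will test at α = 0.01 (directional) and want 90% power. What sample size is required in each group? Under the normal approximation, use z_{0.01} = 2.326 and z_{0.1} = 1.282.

n = 32 per group

Cohen's d = |M₁ − M₂| / SD_pooled = |53.6 − 73.8| / 22.2 = 20.2 / 22.2 = 0.910.
For two independent groups with equal n: n = 2·((z_{α} + z_β) / d)².
z_{α} + z_β = 2.326 + 1.282 = 3.608.
n = 2 × (3.608 / 0.910)² = 2 × 3.965² = 2 × 15.72 = 31.4.
Round up to the next whole participant.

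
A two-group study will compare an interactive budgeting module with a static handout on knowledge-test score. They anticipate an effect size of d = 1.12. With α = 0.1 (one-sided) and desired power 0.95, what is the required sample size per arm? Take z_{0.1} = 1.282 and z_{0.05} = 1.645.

For two independent groups with equal n: n = 2·((z_{α} + z_β) / d)².
z_{α} + z_β = 1.282 + 1.645 = 2.927.
n = 2 × (2.927 / 1.12)² = 2 × 2.613² = 2 × 6.83 = 13.7.
Round up to the next whole participant.

n = 14 per group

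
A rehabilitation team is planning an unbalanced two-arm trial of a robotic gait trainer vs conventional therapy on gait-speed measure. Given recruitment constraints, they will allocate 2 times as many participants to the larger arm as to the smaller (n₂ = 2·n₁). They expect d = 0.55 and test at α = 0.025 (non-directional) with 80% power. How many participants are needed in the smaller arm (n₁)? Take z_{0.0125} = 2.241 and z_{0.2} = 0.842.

n₁ = 48

With allocation ratio k = n₂/n₁ = 2, Var(x̄₁−x̄₂) = σ²(1/n₁ + 1/(k·n₁)) = σ²·(k+1)/(k·n₁).
So n₁ = (1 + 1/k)·((z_{α/2} + z_β)/d)² = 1.500 × (3.083/0.55)².
n₁ = 1.500 × 31.42 = 47.1.
Round up: n₁ = 48, giving n₂ = 2 × 48 = 96.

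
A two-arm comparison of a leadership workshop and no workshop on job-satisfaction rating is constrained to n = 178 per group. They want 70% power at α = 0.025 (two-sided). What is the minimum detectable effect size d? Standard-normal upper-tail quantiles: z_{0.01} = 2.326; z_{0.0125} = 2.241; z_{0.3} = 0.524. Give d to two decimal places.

d_min ≈ 0.29

For two independent groups of n = 178 each: d_min = (z_{α/2} + z_β)·√(2/n).
z-sum = 2.241 + 0.524 = 2.765.
d_min = 2.765 × √(2/178) = 2.765 × 0.1060 = 0.293.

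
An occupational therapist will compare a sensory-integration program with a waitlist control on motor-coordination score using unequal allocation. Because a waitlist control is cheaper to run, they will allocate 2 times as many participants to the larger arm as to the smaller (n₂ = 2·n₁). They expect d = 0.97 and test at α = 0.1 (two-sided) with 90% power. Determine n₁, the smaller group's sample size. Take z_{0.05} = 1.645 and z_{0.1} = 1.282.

n₁ = 14

With allocation ratio k = n₂/n₁ = 2, Var(x̄₁−x̄₂) = σ²(1/n₁ + 1/(k·n₁)) = σ²·(k+1)/(k·n₁).
So n₁ = (1 + 1/k)·((z_{α/2} + z_β)/d)² = 1.500 × (2.927/0.97)².
n₁ = 1.500 × 9.11 = 13.7.
Round up: n₁ = 14, giving n₂ = 2 × 14 = 28.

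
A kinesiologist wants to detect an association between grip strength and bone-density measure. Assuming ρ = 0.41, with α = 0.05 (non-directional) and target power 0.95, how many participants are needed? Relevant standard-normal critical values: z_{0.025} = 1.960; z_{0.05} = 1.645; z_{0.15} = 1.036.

n = 72

Fisher's z: C = ½·ln((1+r)/(1−r)) = ½·ln(2.3898) = 0.4356.
n = ((z_{α/2} + z_β)/C)² + 3.
(1.960 + 1.645) / 0.4356 = 3.605 / 0.4356 = 8.276.
n = 8.276² + 3 = 68.49 + 3 = 71.5.
Round up.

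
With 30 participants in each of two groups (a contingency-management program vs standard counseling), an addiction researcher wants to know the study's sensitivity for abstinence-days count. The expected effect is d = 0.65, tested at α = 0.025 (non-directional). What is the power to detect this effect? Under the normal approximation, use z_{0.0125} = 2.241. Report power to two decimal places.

For two equal groups, power = Φ(d·√(n/2) − z_{α/2}).
d·√(n/2) = 0.65 × √(30/2) = 0.65 × 3.873 = 2.517.
z_β = 2.517 − 2.241 = 0.276.
Power = Φ(0.276) = 0.609.

power ≈ 0.61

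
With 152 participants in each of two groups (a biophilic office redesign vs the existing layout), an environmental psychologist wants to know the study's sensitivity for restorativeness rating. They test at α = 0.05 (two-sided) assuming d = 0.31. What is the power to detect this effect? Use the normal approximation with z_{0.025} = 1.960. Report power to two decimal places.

power ≈ 0.77

For two equal groups, power = Φ(d·√(n/2) − z_{α/2}).
d·√(n/2) = 0.31 × √(152/2) = 0.31 × 8.718 = 2.703.
z_β = 2.703 − 1.960 = 0.743.
Power = Φ(0.743) = 0.771.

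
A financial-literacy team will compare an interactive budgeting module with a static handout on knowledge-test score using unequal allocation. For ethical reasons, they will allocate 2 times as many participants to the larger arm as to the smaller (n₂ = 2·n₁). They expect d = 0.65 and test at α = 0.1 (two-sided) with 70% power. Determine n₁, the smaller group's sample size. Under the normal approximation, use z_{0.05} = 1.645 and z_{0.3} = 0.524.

With allocation ratio k = n₂/n₁ = 2, Var(x̄₁−x̄₂) = σ²(1/n₁ + 1/(k·n₁)) = σ²·(k+1)/(k·n₁).
So n₁ = (1 + 1/k)·((z_{α/2} + z_β)/d)² = 1.500 × (2.169/0.65)².
n₁ = 1.500 × 11.14 = 16.7.
Round up: n₁ = 17, giving n₂ = 2 × 17 = 34.

n₁ = 17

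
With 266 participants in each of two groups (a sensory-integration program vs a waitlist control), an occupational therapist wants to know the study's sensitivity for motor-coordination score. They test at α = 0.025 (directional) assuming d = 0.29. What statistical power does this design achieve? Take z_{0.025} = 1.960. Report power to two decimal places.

power ≈ 0.92

For two equal groups, power = Φ(d·√(n/2) − z_{α}).
d·√(n/2) = 0.29 × √(266/2) = 0.29 × 11.533 = 3.344.
z_β = 3.344 − 1.960 = 1.384.
Power = Φ(1.384) = 0.917.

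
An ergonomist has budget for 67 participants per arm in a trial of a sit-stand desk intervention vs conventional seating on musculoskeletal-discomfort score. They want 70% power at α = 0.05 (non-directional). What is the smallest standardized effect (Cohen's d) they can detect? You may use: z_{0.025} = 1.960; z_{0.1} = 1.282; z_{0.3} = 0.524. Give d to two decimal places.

For two independent groups of n = 67 each: d_min = (z_{α/2} + z_β)·√(2/n).
z-sum = 1.960 + 0.524 = 2.484.
d_min = 2.484 × √(2/67) = 2.484 × 0.1728 = 0.429.

d_min ≈ 0.43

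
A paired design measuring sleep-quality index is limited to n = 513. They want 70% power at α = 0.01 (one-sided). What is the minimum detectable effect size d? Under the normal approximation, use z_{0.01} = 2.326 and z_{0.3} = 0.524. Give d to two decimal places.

For a single sample (or paired design) of n = 513: d_min = (z_{α} + z_β)/√n.
z-sum = 2.326 + 0.524 = 2.850.
d_min = 2.850 / √513 = 2.850 / 22.650 = 0.126.

d_min ≈ 0.13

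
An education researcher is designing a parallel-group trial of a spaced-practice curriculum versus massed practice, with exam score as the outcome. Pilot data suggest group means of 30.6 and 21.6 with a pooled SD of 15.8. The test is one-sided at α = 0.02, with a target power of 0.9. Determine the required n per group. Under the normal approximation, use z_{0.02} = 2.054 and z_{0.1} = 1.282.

n = 69 per group

Cohen's d = |M₁ − M₂| / SD_pooled = |30.6 − 21.6| / 15.8 = 9.0 / 15.8 = 0.570.
For two independent groups with equal n: n = 2·((z_{α} + z_β) / d)².
z_{α} + z_β = 2.054 + 1.282 = 3.336.
n = 2 × (3.336 / 0.570)² = 2 × 5.853² = 2 × 34.25 = 68.5.
Round up to the next whole participant.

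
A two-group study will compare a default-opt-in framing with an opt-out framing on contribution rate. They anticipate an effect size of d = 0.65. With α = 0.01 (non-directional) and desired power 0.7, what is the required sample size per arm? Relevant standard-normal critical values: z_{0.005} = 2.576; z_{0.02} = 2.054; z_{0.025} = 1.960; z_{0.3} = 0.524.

For two independent groups with equal n: n = 2·((z_{α/2} + z_β) / d)².
z_{α/2} + z_β = 2.576 + 0.524 = 3.100.
n = 2 × (3.100 / 0.65)² = 2 × 4.769² = 2 × 22.75 = 45.5.
Round up to the next whole participant.

n = 46 per group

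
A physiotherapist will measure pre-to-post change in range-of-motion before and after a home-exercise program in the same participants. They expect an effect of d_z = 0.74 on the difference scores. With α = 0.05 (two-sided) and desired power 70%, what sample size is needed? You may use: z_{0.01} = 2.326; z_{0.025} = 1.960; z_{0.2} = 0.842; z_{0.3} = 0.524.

n = 12 pairs

For a paired (one-sample on differences) test: n = ((z_{α/2} + z_β) / d)².
z_{α/2} + z_β = 1.960 + 0.524 = 2.484.
n = (2.484 / 0.74)² = 3.357² = 11.27.
Round up.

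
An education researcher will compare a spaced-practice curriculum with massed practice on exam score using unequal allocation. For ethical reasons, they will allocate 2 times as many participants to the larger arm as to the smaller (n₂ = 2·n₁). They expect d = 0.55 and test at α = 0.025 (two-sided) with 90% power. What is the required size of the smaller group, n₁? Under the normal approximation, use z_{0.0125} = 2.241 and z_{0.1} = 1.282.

With allocation ratio k = n₂/n₁ = 2, Var(x̄₁−x̄₂) = σ²(1/n₁ + 1/(k·n₁)) = σ²·(k+1)/(k·n₁).
So n₁ = (1 + 1/k)·((z_{α/2} + z_β)/d)² = 1.500 × (3.523/0.55)².
n₁ = 1.500 × 41.03 = 61.5.
Round up: n₁ = 62, giving n₂ = 2 × 62 = 124.

n₁ = 62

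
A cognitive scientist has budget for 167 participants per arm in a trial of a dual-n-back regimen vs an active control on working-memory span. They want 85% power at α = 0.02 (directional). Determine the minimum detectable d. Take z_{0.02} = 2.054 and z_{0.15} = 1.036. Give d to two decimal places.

d_min ≈ 0.34

For two independent groups of n = 167 each: d_min = (z_{α} + z_β)·√(2/n).
z-sum = 2.054 + 1.036 = 3.090.
d_min = 3.090 × √(2/167) = 3.090 × 0.1094 = 0.338.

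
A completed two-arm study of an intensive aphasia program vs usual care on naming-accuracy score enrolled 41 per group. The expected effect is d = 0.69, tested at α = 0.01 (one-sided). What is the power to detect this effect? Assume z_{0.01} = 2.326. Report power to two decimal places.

For two equal groups, power = Φ(d·√(n/2) − z_{α}).
d·√(n/2) = 0.69 × √(41/2) = 0.69 × 4.528 = 3.124.
z_β = 3.124 − 2.326 = 0.798.
Power = Φ(0.798) = 0.788.

power ≈ 0.79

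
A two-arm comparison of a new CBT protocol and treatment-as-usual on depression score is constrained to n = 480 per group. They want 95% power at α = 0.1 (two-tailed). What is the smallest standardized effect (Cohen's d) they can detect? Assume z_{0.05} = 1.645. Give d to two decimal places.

d_min ≈ 0.21

For two independent groups of n = 480 each: d_min = (z_{α/2} + z_β)·√(2/n).
z-sum = 1.645 + 1.645 = 3.290.
d_min = 3.290 × √(2/480) = 3.290 × 0.0645 = 0.212.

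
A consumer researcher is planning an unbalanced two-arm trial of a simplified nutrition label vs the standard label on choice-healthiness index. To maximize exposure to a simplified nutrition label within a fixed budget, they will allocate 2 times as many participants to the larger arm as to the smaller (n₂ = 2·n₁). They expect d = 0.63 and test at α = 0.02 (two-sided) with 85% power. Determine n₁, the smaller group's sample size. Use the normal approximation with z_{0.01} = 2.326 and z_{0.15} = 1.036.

n₁ = 43

With allocation ratio k = n₂/n₁ = 2, Var(x̄₁−x̄₂) = σ²(1/n₁ + 1/(k·n₁)) = σ²·(k+1)/(k·n₁).
So n₁ = (1 + 1/k)·((z_{α/2} + z_β)/d)² = 1.500 × (3.362/0.63)².
n₁ = 1.500 × 28.48 = 42.7.
Round up: n₁ = 43, giving n₂ = 2 × 43 = 86.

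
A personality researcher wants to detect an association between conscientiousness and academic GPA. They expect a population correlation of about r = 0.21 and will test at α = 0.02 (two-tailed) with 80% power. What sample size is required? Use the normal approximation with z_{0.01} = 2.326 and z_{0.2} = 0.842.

n = 224

Fisher's z: C = ½·ln((1+r)/(1−r)) = ½·ln(1.5316) = 0.2132.
n = ((z_{α/2} + z_β)/C)² + 3.
(2.326 + 0.842) / 0.2132 = 3.168 / 0.2132 = 14.859.
n = 14.859² + 3 = 220.80 + 3 = 223.8.
Round up.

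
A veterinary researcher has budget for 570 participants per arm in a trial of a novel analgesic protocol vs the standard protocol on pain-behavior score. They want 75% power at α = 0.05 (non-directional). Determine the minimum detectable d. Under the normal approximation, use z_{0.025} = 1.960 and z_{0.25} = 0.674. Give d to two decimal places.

For two independent groups of n = 570 each: d_min = (z_{α/2} + z_β)·√(2/n).
z-sum = 1.960 + 0.674 = 2.634.
d_min = 2.634 × √(2/570) = 2.634 × 0.0592 = 0.156.

d_min ≈ 0.16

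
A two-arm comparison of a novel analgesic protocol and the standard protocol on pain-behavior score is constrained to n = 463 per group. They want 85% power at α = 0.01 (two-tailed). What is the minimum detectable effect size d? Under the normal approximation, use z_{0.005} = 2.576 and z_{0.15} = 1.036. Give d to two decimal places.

d_min ≈ 0.24

For two independent groups of n = 463 each: d_min = (z_{α/2} + z_β)·√(2/n).
z-sum = 2.576 + 1.036 = 3.612.
d_min = 3.612 × √(2/463) = 3.612 × 0.0657 = 0.237.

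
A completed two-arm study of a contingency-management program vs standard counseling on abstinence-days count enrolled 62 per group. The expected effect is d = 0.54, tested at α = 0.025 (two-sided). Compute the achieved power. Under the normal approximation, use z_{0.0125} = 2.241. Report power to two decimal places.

For two equal groups, power = Φ(d·√(n/2) − z_{α/2}).
d·√(n/2) = 0.54 × √(62/2) = 0.54 × 5.568 = 3.007.
z_β = 3.007 − 2.241 = 0.766.
Power = Φ(0.766) = 0.778.

power ≈ 0.78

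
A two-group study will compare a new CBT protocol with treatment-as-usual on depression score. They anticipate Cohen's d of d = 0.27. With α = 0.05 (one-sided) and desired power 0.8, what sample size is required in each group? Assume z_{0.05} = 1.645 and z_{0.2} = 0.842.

n = 170 per group

For two independent groups with equal n: n = 2·((z_{α} + z_β) / d)².
z_{α} + z_β = 1.645 + 0.842 = 2.487.
n = 2 × (2.487 / 0.27)² = 2 × 9.211² = 2 × 84.84 = 169.7.
Round up to the next whole participant.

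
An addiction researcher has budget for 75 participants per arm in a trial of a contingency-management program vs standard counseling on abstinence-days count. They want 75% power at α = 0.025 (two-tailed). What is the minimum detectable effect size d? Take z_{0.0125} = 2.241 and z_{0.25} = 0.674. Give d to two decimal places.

For two independent groups of n = 75 each: d_min = (z_{α/2} + z_β)·√(2/n).
z-sum = 2.241 + 0.674 = 2.915.
d_min = 2.915 × √(2/75) = 2.915 × 0.1633 = 0.476.

d_min ≈ 0.48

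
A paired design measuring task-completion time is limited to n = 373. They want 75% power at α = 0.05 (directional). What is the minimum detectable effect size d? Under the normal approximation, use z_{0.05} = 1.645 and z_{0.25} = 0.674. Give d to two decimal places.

d_min ≈ 0.12

For a single sample (or paired design) of n = 373: d_min = (z_{α} + z_β)/√n.
z-sum = 1.645 + 0.674 = 2.319.
d_min = 2.319 / √373 = 2.319 / 19.313 = 0.120.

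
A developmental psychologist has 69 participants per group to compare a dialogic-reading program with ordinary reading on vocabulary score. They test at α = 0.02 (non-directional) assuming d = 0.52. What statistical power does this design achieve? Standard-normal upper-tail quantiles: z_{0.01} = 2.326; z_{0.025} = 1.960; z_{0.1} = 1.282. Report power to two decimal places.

power ≈ 0.77

For two equal groups, power = Φ(d·√(n/2) − z_{α/2}).
d·√(n/2) = 0.52 × √(69/2) = 0.52 × 5.874 = 3.054.
z_β = 3.054 − 2.326 = 0.728.
Power = Φ(0.728) = 0.767.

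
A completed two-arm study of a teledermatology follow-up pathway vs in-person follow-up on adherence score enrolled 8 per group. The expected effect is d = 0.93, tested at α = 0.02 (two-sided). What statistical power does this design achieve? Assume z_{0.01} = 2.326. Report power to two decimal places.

power ≈ 0.32

For two equal groups, power = Φ(d·√(n/2) − z_{α/2}).
d·√(n/2) = 0.93 × √(8/2) = 0.93 × 2.000 = 1.860.
z_β = 1.860 − 2.326 = -0.466.
Power = Φ(-0.466) = 0.321.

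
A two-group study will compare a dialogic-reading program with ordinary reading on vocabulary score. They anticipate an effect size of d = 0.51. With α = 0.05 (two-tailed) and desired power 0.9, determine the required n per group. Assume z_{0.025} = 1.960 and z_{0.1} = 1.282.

n = 81 per group

For two independent groups with equal n: n = 2·((z_{α/2} + z_β) / d)².
z_{α/2} + z_β = 1.960 + 1.282 = 3.242.
n = 2 × (3.242 / 0.51)² = 2 × 6.357² = 2 × 40.41 = 80.8.
Round up to the next whole participant.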